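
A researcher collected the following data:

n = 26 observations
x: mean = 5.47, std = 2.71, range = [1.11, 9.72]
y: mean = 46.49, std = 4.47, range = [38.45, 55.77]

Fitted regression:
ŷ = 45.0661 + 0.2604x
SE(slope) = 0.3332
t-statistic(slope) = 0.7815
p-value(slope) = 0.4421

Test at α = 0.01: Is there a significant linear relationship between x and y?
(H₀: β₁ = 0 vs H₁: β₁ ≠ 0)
Fail to reject H₀: p-value = 0.4421 ≥ α = 0.01. The linear relationship is not significant at the 1% level.

Hypothesis test for the slope coefficient:

H₀: β₁ = 0 (no linear relationship)
H₁: β₁ ≠ 0 (linear relationship exists)

Test statistic: t = β̂₁ / SE(β̂₁) = 0.2604 / 0.3332 = 0.7815

The p-value (0.4421) is the probability, under H₀, of a t-statistic at least as extreme as |t| = 0.7815 (two-sided, df = n − 2 = 24).

Decision rule: reject H₀ if p-value < α.
p-value = 0.4421 ≥ α = 0.01 → fail to reject H₀.

There is not sufficient evidence at the 1% significance level to conclude that a linear relationship exists between x and y.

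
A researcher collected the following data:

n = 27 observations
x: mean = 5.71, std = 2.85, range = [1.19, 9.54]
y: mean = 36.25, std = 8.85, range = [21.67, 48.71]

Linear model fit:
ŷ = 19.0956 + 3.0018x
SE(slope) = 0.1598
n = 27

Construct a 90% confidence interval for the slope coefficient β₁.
The 90% CI for β₁ is (2.7288, 3.2748)

Confidence interval for the slope:

The 90% CI for β₁ is: β̂₁ ± t*(α/2, n-2) × SE(β̂₁)

Step 1: Find critical t-value
- Confidence level = 0.9
- Degrees of freedom = n - 2 = 27 - 2 = 25
- t*(α/2, 25) = 1.7081

Step 2: Calculate margin of error
Margin = 1.7081 × 0.1598 = 0.2730

Step 3: Construct interval
CI = 3.0018 ± 0.2730
CI = (2.7288, 3.2748)

Interpretation: each one-unit increase in x is associated with a change in mean y of between 2.7288 and 3.2748, with 90% confidence.
Since 0 is outside the interval, a two-sided test at α = 0.10 would reject H₀: β₁ = 0.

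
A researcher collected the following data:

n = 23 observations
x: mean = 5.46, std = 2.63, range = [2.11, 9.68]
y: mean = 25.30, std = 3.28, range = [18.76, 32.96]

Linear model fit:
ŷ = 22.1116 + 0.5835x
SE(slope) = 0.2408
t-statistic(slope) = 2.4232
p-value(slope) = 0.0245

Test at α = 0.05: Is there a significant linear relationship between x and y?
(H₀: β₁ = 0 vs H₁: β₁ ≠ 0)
p-value = 0.0245 < α = 0.05, so we reject H₀. The relationship is significant.

Hypothesis test for the slope coefficient:

H₀: β₁ = 0 (no linear relationship)
H₁: β₁ ≠ 0 (linear relationship exists)

Test statistic: t = β̂₁ / SE(β̂₁) = 0.5835 / 0.2408 = 2.4232

The p-value (0.0245) is the probability, under H₀, of a t-statistic at least as extreme as |t| = 2.4232 (two-sided, df = n − 2 = 21).

Decision rule: reject H₀ if p-value < α.
p-value = 0.0245 < α = 0.05 → reject H₀.

Conclusion: the linear association between x and y is significant at the 5% level.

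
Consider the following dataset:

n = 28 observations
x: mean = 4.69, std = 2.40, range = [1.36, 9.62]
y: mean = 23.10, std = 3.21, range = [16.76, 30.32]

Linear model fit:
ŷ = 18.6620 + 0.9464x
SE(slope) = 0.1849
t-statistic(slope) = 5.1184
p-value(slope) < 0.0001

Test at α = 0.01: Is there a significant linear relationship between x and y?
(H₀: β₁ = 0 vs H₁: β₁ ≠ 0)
Reject H₀: p-value < 0.0001 < α = 0.01. The linear relationship is significant at the 1% level.

Hypothesis test for the slope coefficient:

H₀: β₁ = 0 (no linear relationship)
H₁: β₁ ≠ 0 (linear relationship exists)

Test statistic: t = β̂₁ / SE(β̂₁) = 0.9464 / 0.1849 = 5.1184

p < 0.0001: how often a slope estimate this far from 0 (in SE units) would arise by chance if β₁ were truly 0.

Decision rule: reject H₀ if p-value < α.
p-value < 0.0001 < α = 0.01 → reject H₀.

Conclusion: the linear association between x and y is significant at the 1% level.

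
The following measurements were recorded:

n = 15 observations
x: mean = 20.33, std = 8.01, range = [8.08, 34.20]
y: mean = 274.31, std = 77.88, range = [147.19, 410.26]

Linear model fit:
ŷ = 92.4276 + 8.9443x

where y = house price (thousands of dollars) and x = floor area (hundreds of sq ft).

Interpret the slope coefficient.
On average, house price is about 8.9443 thousand dollars higher for every extra hundred sq ft of floor area.

The slope β₁ = 8.9443 gives the rate at which the fitted house price changes with floor area.

Interpretation:
- Floor area up by 1 hundred sq ft → predicted house price increases by 8.9443 thousand dollars
- The effect is assumed constant over the observed range of x (linearity)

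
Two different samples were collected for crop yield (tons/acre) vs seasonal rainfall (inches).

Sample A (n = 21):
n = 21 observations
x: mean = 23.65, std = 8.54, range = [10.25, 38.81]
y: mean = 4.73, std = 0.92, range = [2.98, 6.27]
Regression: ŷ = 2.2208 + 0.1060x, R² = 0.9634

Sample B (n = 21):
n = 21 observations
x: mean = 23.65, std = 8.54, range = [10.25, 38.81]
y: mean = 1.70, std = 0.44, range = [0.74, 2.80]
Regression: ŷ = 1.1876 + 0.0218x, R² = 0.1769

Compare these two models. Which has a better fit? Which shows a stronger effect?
Model A has the better fit (R² = 0.9634 vs 0.1769). Model A shows the stronger effect (|β₁| = 0.1060 vs 0.0218).

Model Comparison:

Goodness of fit (R²):
- Model A: R² = 0.9634 → 96.34% of variance in crop yield explained
- Model B: R² = 0.1769 → 17.69% of variance in crop yield explained
- 0.9634 > 0.1769 → Model A has the better fit

Strength of effect — compare |β₁|:
- Model A: β₁ = 0.1060 → predicted crop yield rises 0.1060 tons/acre per additional inch of rainfall
- Model B: β₁ = 0.0218 → predicted crop yield rises 0.0218 tons/acre per additional inch of rainfall
- |0.1060| > |0.0218| → Model A shows the stronger marginal effect

Note: A steeper slope doesn't make a better model if the scatter around the line is large.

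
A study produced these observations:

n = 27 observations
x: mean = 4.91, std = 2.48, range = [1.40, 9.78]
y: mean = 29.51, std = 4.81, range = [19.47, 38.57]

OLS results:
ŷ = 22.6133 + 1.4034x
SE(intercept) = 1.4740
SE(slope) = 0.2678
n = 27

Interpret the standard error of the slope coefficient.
SE(β̂₁) = 0.2678 is the estimated standard deviation of the slope estimate across repeated samples; relative to β̂₁ = 1.4034 that is 19.1%, a precise estimate.

SE(β̂₁) = s / √Sxx, where s is the residual standard deviation and Sxx = Σ(x − x̄)². It is the yardstick for how far β̂₁ = 1.4034 could plausibly be from the true slope.

Relative precision:
- SE / |β̂₁| = 0.2678 / 1.4034 = 19.1%
- Rule of thumb (under 20%: precise; 20% to under 50%: moderately precise; 50% or more: imprecise) → precise

Link to the t-test: t = β̂₁ / SE(β̂₁) = 1.4034 / 0.2678 = 5.2405, the statistic for H₀: β₁ = 0.

What drives SE(β̂₁): larger n (here n = 27) → smaller SE; wider spread of x values → smaller SE; more residual scatter → larger SE.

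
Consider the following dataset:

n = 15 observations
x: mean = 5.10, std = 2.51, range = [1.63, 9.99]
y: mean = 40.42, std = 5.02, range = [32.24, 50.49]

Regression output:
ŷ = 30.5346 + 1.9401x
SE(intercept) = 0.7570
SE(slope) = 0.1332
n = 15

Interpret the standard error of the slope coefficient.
The slope 1.9401 is pinned down to within about ±0.1332 (one SE) by these data — relative uncertainty 6.9%, i.e. precise.

What SE measures:
- The standard error quantifies the sampling variability of the coefficient estimate
- It is the estimated standard deviation of β̂₁ across hypothetical repeated samples of the same size
- Smaller SE → more precise estimate

Relative precision:
- SE / |β̂₁| = 0.1332 / 1.9401 = 6.9%
- Rule of thumb (under 20%: precise; 20% to under 50%: moderately precise; 50% or more: imprecise) → precise

Link to the t-test: t = β̂₁ / SE(β̂₁) = 1.9401 / 0.1332 = 14.5653, the statistic for H₀: β₁ = 0.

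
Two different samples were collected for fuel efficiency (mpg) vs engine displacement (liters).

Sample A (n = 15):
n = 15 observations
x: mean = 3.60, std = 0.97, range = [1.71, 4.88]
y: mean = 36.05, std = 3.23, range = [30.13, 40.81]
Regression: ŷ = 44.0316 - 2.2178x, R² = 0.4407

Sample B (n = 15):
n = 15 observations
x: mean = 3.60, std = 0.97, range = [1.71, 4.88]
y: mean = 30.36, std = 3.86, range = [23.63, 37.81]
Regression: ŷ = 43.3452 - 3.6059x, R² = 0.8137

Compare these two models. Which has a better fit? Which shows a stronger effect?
Model B has the better fit (R² = 0.8137 vs 0.4407). Model B shows the stronger effect (|β₁| = 3.6059 vs 2.2178).

Model Comparison:

Which explains more variance? (R²)
- Model A: R² = 0.4407 → 44.07% of variance in fuel efficiency explained
- Model B: R² = 0.8137 → 81.37% of variance in fuel efficiency explained
- 0.8137 > 0.4407 → Model B has the better fit

Strength of effect — compare |β₁|:
- Model A: β₁ = -2.2178 → predicted fuel efficiency falls 2.2178 mpg per additional liter of engine displacement
- Model B: β₁ = -3.6059 → predicted fuel efficiency falls 3.6059 mpg per additional liter of engine displacement
- |-2.2178| < |-3.6059| → Model B shows the stronger marginal effect

Notes:
- A steeper slope doesn't make a better model if the scatter around the line is large.
- R² measures how tightly points cluster around the line; β₁ measures how steep the line is — they answer different questions.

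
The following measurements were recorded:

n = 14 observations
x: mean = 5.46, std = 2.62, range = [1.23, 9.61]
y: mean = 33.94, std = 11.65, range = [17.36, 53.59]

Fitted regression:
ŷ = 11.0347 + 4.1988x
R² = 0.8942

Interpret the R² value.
The model explains 89.42% of the variance in y (R² = 0.8942), leaving 10.58% unexplained; the fit is strong.

R² = 1 − SS_res/SS_tot compares the residual scatter to the total scatter of y about its mean.

Here R² = 0.8942:
- Explained: 89.42% of the variation in y
- Unexplained (residual): 100% − 89.42% = 10.58%
- Rule of thumb (below 0.3 weak; 0.3 to below 0.7 moderate; 0.7 and above strong) → strong

Calculation: R² = 1 − (SS_res / SS_tot), where SS_res is the sum of squared residuals and SS_tot the total sum of squares.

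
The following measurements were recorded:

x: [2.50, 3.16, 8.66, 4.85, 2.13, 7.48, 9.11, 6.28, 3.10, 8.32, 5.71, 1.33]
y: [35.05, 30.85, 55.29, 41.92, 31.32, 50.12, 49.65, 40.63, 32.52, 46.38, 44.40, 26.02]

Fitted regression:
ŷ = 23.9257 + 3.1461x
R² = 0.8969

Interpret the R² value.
The model explains 89.69% of the variance in y (R² = 0.8969), leaving 10.31% unexplained; the fit is strong.

R² (coefficient of determination) measures the proportion of variance in y explained by the regression model.

Here R² = 0.8969:
- Explained: 89.69% of the variation in y
- Unexplained (residual): 100% − 89.69% = 10.31%
- Rule of thumb (below 0.3 weak; 0.3 to below 0.7 moderate; 0.7 and above strong) → strong

Note: R² says nothing about causation, and a high R² does not by itself mean the linear form is appropriate — check the residuals.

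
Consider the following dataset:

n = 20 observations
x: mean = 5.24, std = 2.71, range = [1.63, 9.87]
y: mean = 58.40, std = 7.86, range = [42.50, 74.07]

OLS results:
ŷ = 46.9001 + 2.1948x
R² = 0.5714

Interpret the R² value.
About 57.14% of the variability in y is accounted for by the regression on x (R² = 0.5714) — a moderate linear fit.

R² = 1 − SS_res/SS_tot compares the residual scatter to the total scatter of y about its mean.

Here R² = 0.5714:
- Explained: 57.14% of the variation in y
- Unexplained (residual): 100% − 57.14% = 42.86%
- Rule of thumb (below 0.3 weak; 0.3 to below 0.7 moderate; 0.7 and above strong) → moderate

Note: R² says nothing about causation, and a high R² does not by itself mean the linear form is appropriate — check the residuals.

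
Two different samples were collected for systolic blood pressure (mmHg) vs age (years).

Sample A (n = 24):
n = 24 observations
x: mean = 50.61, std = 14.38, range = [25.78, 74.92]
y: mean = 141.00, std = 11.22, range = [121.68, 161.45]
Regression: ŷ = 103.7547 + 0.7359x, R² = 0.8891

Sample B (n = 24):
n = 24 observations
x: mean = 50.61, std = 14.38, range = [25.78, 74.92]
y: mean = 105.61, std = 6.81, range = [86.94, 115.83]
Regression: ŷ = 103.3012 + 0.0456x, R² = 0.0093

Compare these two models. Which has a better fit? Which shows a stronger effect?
Model A has the better fit (R² = 0.8891 vs 0.0093). Model A shows the stronger effect (|β₁| = 0.7359 vs 0.0456).

Model Comparison:

Which explains more variance? (R²)
- Model A: R² = 0.8891 → 88.91% of variance in blood pressure explained
- Model B: R² = 0.0093 → 0.93% of variance in blood pressure explained
- 0.8891 > 0.0093 → Model A has the better fit

Which has the larger per-year effect? (|β₁|)
- Model A: β₁ = 0.7359 → predicted blood pressure rises 0.7359 mmHg per additional year of age
- Model B: β₁ = 0.0456 → predicted blood pressure rises 0.0456 mmHg per additional year of age
- |0.7359| > |0.0456| → Model A shows the stronger marginal effect

Note: A better fit (higher R²) doesn't necessarily mean a more important relationship.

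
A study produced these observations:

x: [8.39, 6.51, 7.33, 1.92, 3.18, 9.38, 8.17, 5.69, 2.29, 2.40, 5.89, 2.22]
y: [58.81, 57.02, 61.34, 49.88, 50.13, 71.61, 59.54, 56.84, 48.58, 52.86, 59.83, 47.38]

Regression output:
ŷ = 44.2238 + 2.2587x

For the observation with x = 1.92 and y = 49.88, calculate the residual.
Residual = 1.3195

The residual is the difference between the actual value and the predicted value:

Residual = y - ŷ

Step 1: Calculate predicted value
ŷ = 44.2238 + 2.2587 × 1.92
ŷ = 48.5605

Step 2: Calculate residual
Residual = 49.88 - 48.5605
Residual = 1.3195

The residual is positive, so the observed y = 49.88 sits above the regression line (the line underestimates it by 1.3195).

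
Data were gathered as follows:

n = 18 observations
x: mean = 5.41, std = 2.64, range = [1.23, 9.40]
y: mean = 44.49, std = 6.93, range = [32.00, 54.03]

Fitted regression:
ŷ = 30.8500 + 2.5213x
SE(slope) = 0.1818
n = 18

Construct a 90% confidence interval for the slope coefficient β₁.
The 90% CI for β₁ is (2.2039, 2.8387)

Confidence interval for the slope:

The 90% CI for β₁ is: β̂₁ ± t*(α/2, n-2) × SE(β̂₁)

Step 1: Find critical t-value
- Confidence level = 0.9
- Degrees of freedom = n - 2 = 18 - 2 = 16
- t*(α/2, 16) = 1.7459

Step 2: Calculate margin of error
Margin = 1.7459 × 0.1818 = 0.3174

Step 3: Construct interval
CI = 2.5213 ± 0.3174
CI = (2.2039, 2.8387)

Interpretation: intervals built this way capture the true β₁ in 90% of repeated samples; here the plausible range for the per-unit effect of x on y is 2.2039 to 2.8387.
Both endpoints are positive, so the data support a genuinely positive slope at this confidence level.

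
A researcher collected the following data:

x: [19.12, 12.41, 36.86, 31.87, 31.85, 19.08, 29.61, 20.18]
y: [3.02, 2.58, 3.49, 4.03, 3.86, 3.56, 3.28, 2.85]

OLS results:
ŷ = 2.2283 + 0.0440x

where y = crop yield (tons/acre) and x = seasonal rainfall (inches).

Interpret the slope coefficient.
An increase of one inch in rainfall is associated with a 0.0440 tons/acre increase in predicted crop yield.

The slope coefficient β₁ = 0.0440 represents the marginal effect of rainfall on crop yield.

Interpretation:
- Rainfall up by 1 inch → predicted crop yield increases by 0.0440 tons/acre
- The effect is assumed constant over the observed range of x (linearity)
- The slope describes association in these data, not necessarily a causal effect

The intercept β₀ = 2.2283 is the predicted crop yield when rainfall = 0; since the smallest observed x is 12.41, this is an extrapolation and mainly anchors the line.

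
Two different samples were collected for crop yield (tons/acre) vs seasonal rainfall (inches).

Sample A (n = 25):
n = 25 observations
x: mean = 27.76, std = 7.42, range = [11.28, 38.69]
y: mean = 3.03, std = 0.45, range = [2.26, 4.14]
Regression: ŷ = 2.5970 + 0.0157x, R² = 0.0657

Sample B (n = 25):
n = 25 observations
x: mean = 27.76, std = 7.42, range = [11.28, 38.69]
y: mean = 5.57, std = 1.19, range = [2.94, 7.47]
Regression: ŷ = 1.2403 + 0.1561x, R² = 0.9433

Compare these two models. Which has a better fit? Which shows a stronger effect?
Model B has the better fit (R² = 0.9433 vs 0.0657). Model B shows the stronger effect (|β₁| = 0.1561 vs 0.0157).

Model Comparison:

Which explains more variance? (R²)
- Model A: R² = 0.0657 → 6.57% of variance in crop yield explained
- Model B: R² = 0.9433 → 94.33% of variance in crop yield explained
- 0.9433 > 0.0657 → Model B has the better fit

Strength of effect — compare |β₁|:
- Model A: β₁ = 0.0157 → predicted crop yield rises 0.0157 tons/acre per additional inch of rainfall
- Model B: β₁ = 0.1561 → predicted crop yield rises 0.1561 tons/acre per additional inch of rainfall
- |0.0157| < |0.1561| → Model B shows the stronger marginal effect

Notes:
- A steeper slope doesn't make a better model if the scatter around the line is large.
- A better fit (higher R²) doesn't necessarily mean a more important relationship.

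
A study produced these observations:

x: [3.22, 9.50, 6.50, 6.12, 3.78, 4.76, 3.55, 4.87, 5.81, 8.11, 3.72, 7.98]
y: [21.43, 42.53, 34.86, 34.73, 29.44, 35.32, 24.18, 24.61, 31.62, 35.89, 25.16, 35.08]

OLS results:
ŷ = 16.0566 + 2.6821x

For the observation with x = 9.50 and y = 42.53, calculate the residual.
Residual = 0.9934

The residual is the difference between the actual value and the predicted value:

Residual = y - ŷ

Step 1: Calculate predicted value
ŷ = 16.0566 + 2.6821 × 9.50
ŷ = 41.5366

Step 2: Calculate residual
Residual = 42.53 - 41.5366
Residual = 0.9934

Sign check: y > ŷ, so the point is above the line and the fit underestimates here.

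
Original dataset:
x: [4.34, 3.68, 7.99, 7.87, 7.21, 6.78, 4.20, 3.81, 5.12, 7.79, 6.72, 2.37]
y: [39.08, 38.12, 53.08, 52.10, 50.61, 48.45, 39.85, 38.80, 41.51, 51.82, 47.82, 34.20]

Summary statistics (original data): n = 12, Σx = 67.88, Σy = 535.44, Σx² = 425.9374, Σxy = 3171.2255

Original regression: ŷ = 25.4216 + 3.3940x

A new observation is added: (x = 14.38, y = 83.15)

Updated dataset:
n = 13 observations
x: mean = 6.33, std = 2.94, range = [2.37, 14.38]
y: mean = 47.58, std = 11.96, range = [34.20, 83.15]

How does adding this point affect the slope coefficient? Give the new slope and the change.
New slope β₁ = 4.0343 versus 3.3940 before: a change of +0.6403 (+18.9%).

The new point has HIGH LEVERAGE: x = 14.38 is far from the original mean x̄ = 67.88/12 ≈ 5.66 (original range [2.37, 7.99]).

Step 1: Update the sums with the new point (n goes from 12 to 13)
Σx  = 67.88 + 14.38 = 82.26
Σy  = 535.44 + 83.15 = 618.59
Σx² = 425.9374 + 14.38² = 425.9374 + 206.7844 = 632.7218
Σxy = 3171.2255 + 14.38×83.15 = 3171.2255 + 1195.6970 = 4366.9225

Step 2: Recompute the slope with b₁ = (nΣxy − ΣxΣy) / (nΣx² − (Σx)²)
Numerator   = 13×4366.9225 − 82.26×618.59 = 56769.9925 − 50885.2134 = 5884.7791
Denominator = 13×632.7218 − 82.26² = 8225.3834 − 6766.7076 = 1458.6758
b₁(new) = 5884.7791 / 1458.6758 = 4.0343

(Same formula on the original sums: (12×3171.2255 − 67.88×535.44) / (12×425.9374 − 67.88²) = 1709.0388 / 503.5544 = 3.3940, matching the given fit.)

Step 3: Change in slope
Δβ₁ = 4.0343 − 3.3940 = +0.6403
Relative change = +0.6403 / 3.3940 × 100% = +18.9%
→ the slope increases when the point is added.

A high-leverage point only changes the slope if it is off the original line; here y = 83.15 is above the original trend, so the slope increases.
In practice: refit with and without it and report both if conclusions differ.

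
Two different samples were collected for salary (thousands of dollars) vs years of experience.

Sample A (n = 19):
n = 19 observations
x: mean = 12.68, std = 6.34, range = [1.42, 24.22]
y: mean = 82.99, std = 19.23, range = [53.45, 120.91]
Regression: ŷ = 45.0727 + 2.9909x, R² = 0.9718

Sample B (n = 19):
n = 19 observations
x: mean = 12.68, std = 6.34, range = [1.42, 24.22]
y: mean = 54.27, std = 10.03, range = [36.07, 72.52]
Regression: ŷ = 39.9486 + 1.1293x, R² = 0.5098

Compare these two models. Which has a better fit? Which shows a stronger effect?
Model A has the better fit (R² = 0.9718 vs 0.5098). Model A shows the stronger effect (|β₁| = 2.9909 vs 1.1293).

Model Comparison:

Goodness of fit (R²):
- Model A: R² = 0.9718 → 97.18% of variance in salary explained
- Model B: R² = 0.5098 → 50.98% of variance in salary explained
- 0.9718 > 0.5098 → Model A has the better fit

Strength of effect — compare |β₁|:
- Model A: β₁ = 2.9909 → predicted salary rises 2.9909 thousand dollars per additional year of experience
- Model B: β₁ = 1.1293 → predicted salary rises 1.1293 thousand dollars per additional year of experience
- |2.9909| > |1.1293| → Model A shows the stronger marginal effect

Note: A steeper slope doesn't make a better model if the scatter around the line is large.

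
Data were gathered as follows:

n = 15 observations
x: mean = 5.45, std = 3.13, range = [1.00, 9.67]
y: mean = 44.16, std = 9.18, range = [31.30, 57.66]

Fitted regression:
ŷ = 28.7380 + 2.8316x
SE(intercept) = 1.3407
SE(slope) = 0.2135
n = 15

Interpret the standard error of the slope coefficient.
The slope 2.8316 is pinned down to within about ±0.2135 (one SE) by these data — relative uncertainty 7.5%, i.e. precise.

SE(β̂₁) = s / √Sxx, where s is the residual standard deviation and Sxx = Σ(x − x̄)². It is the yardstick for how far β̂₁ = 2.8316 could plausibly be from the true slope.

Relative precision:
- SE / |β̂₁| = 0.2135 / 2.8316 = 7.5%
- Rule of thumb (under 20%: precise; 20% to under 50%: moderately precise; 50% or more: imprecise) → precise

Link to the t-test: t = β̂₁ / SE(β̂₁) = 2.8316 / 0.2135 = 13.2628, the statistic for H₀: β₁ = 0.

What drives SE(β̂₁): more residual scatter → larger SE; wider spread of x values → smaller SE.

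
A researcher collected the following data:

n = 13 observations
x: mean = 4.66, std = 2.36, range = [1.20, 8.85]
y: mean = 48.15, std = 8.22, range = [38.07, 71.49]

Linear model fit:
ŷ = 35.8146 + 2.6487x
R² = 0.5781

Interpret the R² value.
The model explains 57.81% of the variance in y (R² = 0.5781), leaving 42.19% unexplained; the fit is moderate.

R² = 1 − SS_res/SS_tot compares the residual scatter to the total scatter of y about its mean.

Here R² = 0.5781:
- Explained: 57.81% of the variation in y
- Unexplained (residual): 100% − 57.81% = 42.19%
- Rule of thumb (below 0.3 weak; 0.3 to below 0.7 moderate; 0.7 and above strong) → moderate

Equivalently, for simple linear regression R² = r², so |r| = √0.5781 ≈ 0.7603.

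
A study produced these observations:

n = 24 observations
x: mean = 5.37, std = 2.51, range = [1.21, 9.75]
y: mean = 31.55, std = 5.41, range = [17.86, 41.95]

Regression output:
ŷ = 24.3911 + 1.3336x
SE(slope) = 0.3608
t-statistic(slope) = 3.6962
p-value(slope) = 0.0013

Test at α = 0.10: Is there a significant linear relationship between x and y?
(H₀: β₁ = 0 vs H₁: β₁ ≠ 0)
Since p-value = 0.0013 < α = 0.10, reject H₀ — the slope is significantly different from 0.

Hypothesis test for the slope coefficient:

H₀: β₁ = 0 (no linear relationship)
H₁: β₁ ≠ 0 (linear relationship exists)

Test statistic: t = β̂₁ / SE(β̂₁) = 1.3336 / 0.3608 = 3.6962

With df = 22, the two-sided p-value for |t| = 3.6962 is 0.0013.

Decision rule: reject H₀ if p-value < α.
p-value = 0.0013 < α = 0.10 → reject H₀.

There is sufficient evidence at the 10% significance level to conclude that a linear relationship exists between x and y.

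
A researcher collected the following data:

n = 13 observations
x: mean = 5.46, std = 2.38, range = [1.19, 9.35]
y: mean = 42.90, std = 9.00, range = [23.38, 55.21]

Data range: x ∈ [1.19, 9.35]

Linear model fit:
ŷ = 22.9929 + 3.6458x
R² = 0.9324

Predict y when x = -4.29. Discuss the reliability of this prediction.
The equation gives ŷ = 7.3524; however x = -4.29 is 5.48 units below the observed range, so this extrapolated value should not be trusted.

Prediction calculation:
ŷ = 22.9929 + 3.6458 × (-4.29)
ŷ = 7.3524

Reliability:
- Data range: x ∈ [1.19, 9.35]
- Prediction point: x = -4.29 is 5.48 units below the observed range → this is EXTRAPOLATION, not interpolation

Why that matters here:
- There are no observations near this x to validate the fitted line there
- The linear relationship may not hold outside the observed range
- The standard error of prediction grows with (x − x̄)², and x = -4.29 is far from x̄ = 5.46

A defensible statement: 'if the linear trend continued to x = -4.29, y would be about 7.3524' — the premise is untested.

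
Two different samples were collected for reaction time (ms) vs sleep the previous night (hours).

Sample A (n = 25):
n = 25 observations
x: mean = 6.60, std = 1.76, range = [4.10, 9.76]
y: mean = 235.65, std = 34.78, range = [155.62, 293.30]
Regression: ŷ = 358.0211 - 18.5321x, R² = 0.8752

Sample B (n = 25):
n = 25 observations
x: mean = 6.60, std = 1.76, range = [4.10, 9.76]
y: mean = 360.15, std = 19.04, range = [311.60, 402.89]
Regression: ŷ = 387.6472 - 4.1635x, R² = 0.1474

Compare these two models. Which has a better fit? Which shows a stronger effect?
Model A has the better fit (R² = 0.8752 vs 0.1474). Model A shows the stronger effect (|β₁| = 18.5321 vs 4.1635).

Model Comparison:

Which explains more variance? (R²)
- Model A: R² = 0.8752 → 87.52% of variance in reaction time explained
- Model B: R² = 0.1474 → 14.74% of variance in reaction time explained
- 0.8752 > 0.1474 → Model A has the better fit

Effect size (slope magnitude):
- Model A: β₁ = -18.5321 → predicted reaction time falls 18.5321 ms per additional hour of sleep
- Model B: β₁ = -4.1635 → predicted reaction time falls 4.1635 ms per additional hour of sleep
- |-18.5321| > |-4.1635| → Model A shows the stronger marginal effect

Notes:
- A better fit (higher R²) doesn't necessarily mean a more important relationship.
- The two samples could reflect different populations, time periods, or measurement quality.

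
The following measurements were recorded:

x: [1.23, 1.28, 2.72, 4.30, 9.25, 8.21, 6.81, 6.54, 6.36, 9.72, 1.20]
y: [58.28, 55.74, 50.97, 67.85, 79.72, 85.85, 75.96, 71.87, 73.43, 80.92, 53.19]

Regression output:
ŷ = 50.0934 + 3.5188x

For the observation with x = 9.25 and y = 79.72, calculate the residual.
Residual = -2.9223

The residual is the difference between the actual value and the predicted value:

Residual = y - ŷ

Step 1: Calculate predicted value
ŷ = 50.0934 + 3.5188 × 9.25
ŷ = 82.6423

Step 2: Calculate residual
Residual = 79.72 - 82.6423
Residual = -2.9223

Interpretation: the model overestimates the actual value by 2.9223 at this point (negative residual → observation lies below the fitted line).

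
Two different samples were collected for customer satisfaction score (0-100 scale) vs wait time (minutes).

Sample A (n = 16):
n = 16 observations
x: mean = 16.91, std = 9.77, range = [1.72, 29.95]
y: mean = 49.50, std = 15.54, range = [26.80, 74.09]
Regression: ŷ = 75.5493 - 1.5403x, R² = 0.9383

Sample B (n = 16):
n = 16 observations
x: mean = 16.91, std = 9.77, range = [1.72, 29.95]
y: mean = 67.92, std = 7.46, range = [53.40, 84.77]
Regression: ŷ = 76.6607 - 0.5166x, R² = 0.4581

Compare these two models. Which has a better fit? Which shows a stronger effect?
Model A has the better fit (R² = 0.9383 vs 0.4581). Model A shows the stronger effect (|β₁| = 1.5403 vs 0.5166).

Model Comparison:

Goodness of fit (R²):
- Model A: R² = 0.9383 → 93.83% of variance in satisfaction score explained
- Model B: R² = 0.4581 → 45.81% of variance in satisfaction score explained
- 0.9383 > 0.4581 → Model A has the better fit

Effect size (slope magnitude):
- Model A: β₁ = -1.5403 → predicted satisfaction score falls 1.5403 points per additional minute of wait time
- Model B: β₁ = -0.5166 → predicted satisfaction score falls 0.5166 points per additional minute of wait time
- |-1.5403| > |-0.5166| → Model A shows the stronger marginal effect

Note: R² measures how tightly points cluster around the line; β₁ measures how steep the line is — they answer different questions.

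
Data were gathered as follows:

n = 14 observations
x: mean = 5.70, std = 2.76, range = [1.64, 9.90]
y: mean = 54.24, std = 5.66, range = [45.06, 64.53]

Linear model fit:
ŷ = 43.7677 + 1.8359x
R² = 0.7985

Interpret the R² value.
About 79.85% of the variability in y is accounted for by the regression on x (R² = 0.7985) — a strong linear fit.

The coefficient of determination R² is the fraction of the total variation in y that the fitted line accounts for.

Here R² = 0.7985:
- Explained: 79.85% of the variation in y
- Unexplained (residual): 100% − 79.85% = 20.15%
- Rule of thumb (below 0.3 weak; 0.3 to below 0.7 moderate; 0.7 and above strong) → strong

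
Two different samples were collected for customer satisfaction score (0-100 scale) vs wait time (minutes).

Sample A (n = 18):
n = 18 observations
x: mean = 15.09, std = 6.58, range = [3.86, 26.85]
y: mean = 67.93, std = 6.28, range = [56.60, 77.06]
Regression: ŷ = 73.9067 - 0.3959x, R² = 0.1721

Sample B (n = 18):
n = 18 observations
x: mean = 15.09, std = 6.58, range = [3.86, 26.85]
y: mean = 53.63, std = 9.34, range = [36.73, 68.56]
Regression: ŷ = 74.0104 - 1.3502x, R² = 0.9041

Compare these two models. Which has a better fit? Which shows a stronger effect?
Model B has the better fit (R² = 0.9041 vs 0.1721). Model B shows the stronger effect (|β₁| = 1.3502 vs 0.3959).

Model Comparison:

Goodness of fit (R²):
- Model A: R² = 0.1721 → 17.21% of variance in satisfaction score explained
- Model B: R² = 0.9041 → 90.41% of variance in satisfaction score explained
- 0.9041 > 0.1721 → Model B has the better fit

Strength of effect — compare |β₁|:
- Model A: β₁ = -0.3959 → predicted satisfaction score falls 0.3959 points per additional minute of wait time
- Model B: β₁ = -1.3502 → predicted satisfaction score falls 1.3502 points per additional minute of wait time
- |-0.3959| < |-1.3502| → Model B shows the stronger marginal effect

Notes:
- The two samples could reflect different populations, time periods, or measurement quality.
- A steeper slope doesn't make a better model if the scatter around the line is large.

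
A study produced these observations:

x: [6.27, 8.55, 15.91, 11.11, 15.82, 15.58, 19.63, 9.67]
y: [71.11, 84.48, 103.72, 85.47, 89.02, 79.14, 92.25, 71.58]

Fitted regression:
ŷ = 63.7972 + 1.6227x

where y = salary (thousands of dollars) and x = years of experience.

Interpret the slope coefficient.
On average, salary is about 1.6227 thousand dollars higher for every extra year of experience.

The slope β₁ = 1.6227 gives the rate at which the fitted salary changes with experience.

Interpretation:
- Experience up by 1 year → predicted salary increases by 1.6227 thousand dollars
- This is a linear approximation: the same per-unit change is assumed across the whole observed x range
- The slope describes association in these data, not necessarily a causal effect

The intercept β₀ = 63.7972 is the predicted salary when experience = 0; since the smallest observed x is 6.27, this is an extrapolation and mainly anchors the line.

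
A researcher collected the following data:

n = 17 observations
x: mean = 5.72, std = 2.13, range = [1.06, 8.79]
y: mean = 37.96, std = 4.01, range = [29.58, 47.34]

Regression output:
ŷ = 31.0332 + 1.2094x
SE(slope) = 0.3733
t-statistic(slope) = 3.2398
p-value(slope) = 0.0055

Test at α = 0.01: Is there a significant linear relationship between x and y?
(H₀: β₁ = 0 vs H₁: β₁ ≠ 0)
Reject H₀: p-value = 0.0055 < α = 0.01. The linear relationship is significant at the 1% level.

Hypothesis test for the slope coefficient:

H₀: β₁ = 0 (no linear relationship)
H₁: β₁ ≠ 0 (linear relationship exists)

Test statistic: t = β̂₁ / SE(β̂₁) = 1.2094 / 0.3733 = 3.2398

The p-value (0.0055) is the probability, under H₀, of a t-statistic at least as extreme as |t| = 3.2398 (two-sided, df = n − 2 = 15).

Decision rule: reject H₀ if p-value < α.
p-value = 0.0055 < α = 0.01 → reject H₀.

There is sufficient evidence at the 1% significance level to conclude that a linear relationship exists between x and y.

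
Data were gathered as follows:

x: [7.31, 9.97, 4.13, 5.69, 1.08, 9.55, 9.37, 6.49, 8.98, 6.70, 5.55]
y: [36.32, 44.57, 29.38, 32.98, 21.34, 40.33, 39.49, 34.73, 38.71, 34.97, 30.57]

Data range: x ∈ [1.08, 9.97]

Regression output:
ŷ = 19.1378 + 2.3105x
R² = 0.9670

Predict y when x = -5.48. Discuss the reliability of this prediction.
ŷ = 6.4763, but this is extrapolation (below the data range [1.08, 9.97]) and may be unreliable.

Prediction calculation:
ŷ = 19.1378 + 2.3105 × (-5.48)
ŷ = 6.4763

Reliability:
- Data range: x ∈ [1.08, 9.97]
- Prediction point: x = -5.48 is 6.56 units below the observed range → this is EXTRAPOLATION, not interpolation

Why that matters here:
- The linear relationship may not hold outside the observed range
- Real relationships often flatten, saturate, or turn nonlinear at extremes

The R² = 0.9670 only validates the fit within [1.08, 9.97]; treat ŷ = 6.4763 with caution.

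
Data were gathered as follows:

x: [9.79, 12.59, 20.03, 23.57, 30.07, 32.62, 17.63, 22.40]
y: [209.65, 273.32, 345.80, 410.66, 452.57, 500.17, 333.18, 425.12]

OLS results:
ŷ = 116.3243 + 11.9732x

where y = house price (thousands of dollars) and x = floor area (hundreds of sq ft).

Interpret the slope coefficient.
An increase of one hundred sq ft in floor area is associated with a 11.9732 thousand dollars increase in predicted house price.

The slope β₁ = 11.9732 gives the rate at which the fitted house price changes with floor area.

Interpretation:
- Floor area up by 1 hundred sq ft → predicted house price increases by 11.9732 thousand dollars
- The effect is assumed constant over the observed range of x (linearity)
- The sign (+) gives the direction; the magnitude 11.9732 gives the size of the effect per hundred sq ft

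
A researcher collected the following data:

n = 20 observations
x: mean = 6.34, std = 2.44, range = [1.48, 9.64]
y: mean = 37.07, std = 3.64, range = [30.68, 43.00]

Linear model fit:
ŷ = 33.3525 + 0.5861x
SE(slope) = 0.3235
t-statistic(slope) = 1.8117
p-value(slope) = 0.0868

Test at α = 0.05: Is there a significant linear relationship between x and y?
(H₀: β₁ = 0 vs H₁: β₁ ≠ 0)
Fail to reject H₀: p-value = 0.0868 ≥ α = 0.05. The linear relationship is not significant at the 5% level.

Hypothesis test for the slope coefficient:

H₀: β₁ = 0 (no linear relationship)
H₁: β₁ ≠ 0 (linear relationship exists)

Test statistic: t = β̂₁ / SE(β̂₁) = 0.5861 / 0.3235 = 1.8117

p = 0.0868: how often a slope estimate this far from 0 (in SE units) would arise by chance if β₁ were truly 0.

Decision rule: reject H₀ if p-value < α.
p-value = 0.0868 ≥ α = 0.05 → fail to reject H₀.

At α = 0.05 the data do not provide convincing evidence of a nonzero slope.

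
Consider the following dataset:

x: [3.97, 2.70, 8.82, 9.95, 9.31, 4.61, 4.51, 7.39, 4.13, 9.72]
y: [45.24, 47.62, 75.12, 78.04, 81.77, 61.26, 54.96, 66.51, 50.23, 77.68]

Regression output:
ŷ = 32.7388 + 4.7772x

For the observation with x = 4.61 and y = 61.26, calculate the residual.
Residual = 6.4983

The residual is the difference between the actual value and the predicted value:

Residual = y - ŷ

Step 1: Calculate predicted value
ŷ = 32.7388 + 4.7772 × 4.61
ŷ = 54.7617

Step 2: Calculate residual
Residual = 61.26 - 54.7617
Residual = 6.4983

Interpretation: the model underestimates the actual value by 6.4983 at this point (positive residual → observation lies above the fitted line).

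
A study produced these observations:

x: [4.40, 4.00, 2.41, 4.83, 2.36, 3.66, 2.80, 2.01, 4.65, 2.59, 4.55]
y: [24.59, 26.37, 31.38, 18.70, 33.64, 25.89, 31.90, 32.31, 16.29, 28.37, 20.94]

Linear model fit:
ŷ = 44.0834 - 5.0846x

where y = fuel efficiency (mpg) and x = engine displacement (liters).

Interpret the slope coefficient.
An increase of one liter in engine displacement is associated with a 5.0846 mpg decrease in predicted fuel efficiency.

The slope β₁ = -5.0846 gives the rate at which the fitted fuel efficiency changes with engine displacement.

Interpretation:
- Engine displacement up by 1 liter → predicted fuel efficiency decreases by 5.0846 mpg
- The effect is assumed constant over the observed range of x (linearity)
- The slope describes association in these data, not necessarily a causal effect

(β₀ = 44.0834 is the fitted value at x = 0 and is not part of the slope interpretation.)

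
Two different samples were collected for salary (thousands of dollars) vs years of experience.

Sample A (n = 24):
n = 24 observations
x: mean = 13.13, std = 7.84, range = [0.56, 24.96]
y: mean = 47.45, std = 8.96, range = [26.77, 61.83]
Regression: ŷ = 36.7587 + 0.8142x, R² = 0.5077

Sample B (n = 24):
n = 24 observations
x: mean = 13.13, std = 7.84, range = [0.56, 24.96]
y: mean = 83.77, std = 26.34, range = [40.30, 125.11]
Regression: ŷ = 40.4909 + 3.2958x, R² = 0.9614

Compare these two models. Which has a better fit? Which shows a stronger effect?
Model B has the better fit (R² = 0.9614 vs 0.5077). Model B shows the stronger effect (|β₁| = 3.2958 vs 0.8142).

Model Comparison:

Goodness of fit (R²):
- Model A: R² = 0.5077 → 50.77% of variance in salary explained
- Model B: R² = 0.9614 → 96.14% of variance in salary explained
- 0.9614 > 0.5077 → Model B has the better fit

Which has the larger per-year effect? (|β₁|)
- Model A: β₁ = 0.8142 → predicted salary rises 0.8142 thousand dollars per additional year of experience
- Model B: β₁ = 3.2958 → predicted salary rises 3.2958 thousand dollars per additional year of experience
- |0.8142| < |3.2958| → Model B shows the stronger marginal effect

Notes:
- A better fit (higher R²) doesn't necessarily mean a more important relationship.
- R² measures how tightly points cluster around the line; β₁ measures how steep the line is — they answer different questions.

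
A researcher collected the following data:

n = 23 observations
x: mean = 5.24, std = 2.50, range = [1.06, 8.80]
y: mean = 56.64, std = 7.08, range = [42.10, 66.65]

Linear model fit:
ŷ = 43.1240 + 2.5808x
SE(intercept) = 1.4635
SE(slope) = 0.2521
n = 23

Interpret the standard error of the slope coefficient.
The slope 2.5808 is pinned down to within about ±0.2521 (one SE) by these data — relative uncertainty 9.8%, i.e. precise.

What SE measures:
- The standard error quantifies the sampling variability of the coefficient estimate
- It is the estimated standard deviation of β̂₁ across hypothetical repeated samples of the same size
- Smaller SE → more precise estimate

Relative precision:
- SE / |β̂₁| = 0.2521 / 2.5808 = 9.8%
- Rule of thumb (under 20%: precise; 20% to under 50%: moderately precise; 50% or more: imprecise) → precise

Link to interval estimation: a confidence interval for β₁ is β̂₁ ± t* × 0.2521, so SE sets the half-width per unit of t*.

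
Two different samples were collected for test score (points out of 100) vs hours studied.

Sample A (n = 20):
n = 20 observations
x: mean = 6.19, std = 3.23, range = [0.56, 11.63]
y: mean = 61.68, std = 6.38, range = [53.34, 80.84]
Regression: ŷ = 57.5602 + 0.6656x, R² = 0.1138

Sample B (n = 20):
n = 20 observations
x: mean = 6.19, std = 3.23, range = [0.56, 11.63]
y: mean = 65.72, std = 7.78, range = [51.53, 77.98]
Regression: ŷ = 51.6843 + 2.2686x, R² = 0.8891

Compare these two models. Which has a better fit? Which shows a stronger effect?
Model B has the better fit (R² = 0.8891 vs 0.1138). Model B shows the stronger effect (|β₁| = 2.2686 vs 0.6656).

Model Comparison:

Which explains more variance? (R²)
- Model A: R² = 0.1138 → 11.38% of variance in test score explained
- Model B: R² = 0.8891 → 88.91% of variance in test score explained
- 0.8891 > 0.1138 → Model B has the better fit

Effect size (slope magnitude):
- Model A: β₁ = 0.6656 → predicted test score rises 0.6656 points per additional hour of study time
- Model B: β₁ = 2.2686 → predicted test score rises 2.2686 points per additional hour of study time
- |0.6656| < |2.2686| → Model B shows the stronger marginal effect

Notes:
- R² measures how tightly points cluster around the line; β₁ measures how steep the line is — they answer different questions.
- The two samples could reflect different populations, time periods, or measurement quality.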